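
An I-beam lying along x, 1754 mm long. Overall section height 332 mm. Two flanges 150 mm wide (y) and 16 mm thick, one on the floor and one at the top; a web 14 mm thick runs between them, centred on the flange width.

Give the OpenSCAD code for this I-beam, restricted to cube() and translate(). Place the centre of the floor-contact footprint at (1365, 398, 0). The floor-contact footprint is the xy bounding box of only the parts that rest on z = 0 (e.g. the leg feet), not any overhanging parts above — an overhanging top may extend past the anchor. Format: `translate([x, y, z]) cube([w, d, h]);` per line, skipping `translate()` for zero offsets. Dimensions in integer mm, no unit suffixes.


translate([488, 323, 0]) cube([1754, 150, 16]);
translate([488, 391, 16]) cube([1754, 14, 300]);
translate([488, 323, 316]) cube([1754, 150, 16]);


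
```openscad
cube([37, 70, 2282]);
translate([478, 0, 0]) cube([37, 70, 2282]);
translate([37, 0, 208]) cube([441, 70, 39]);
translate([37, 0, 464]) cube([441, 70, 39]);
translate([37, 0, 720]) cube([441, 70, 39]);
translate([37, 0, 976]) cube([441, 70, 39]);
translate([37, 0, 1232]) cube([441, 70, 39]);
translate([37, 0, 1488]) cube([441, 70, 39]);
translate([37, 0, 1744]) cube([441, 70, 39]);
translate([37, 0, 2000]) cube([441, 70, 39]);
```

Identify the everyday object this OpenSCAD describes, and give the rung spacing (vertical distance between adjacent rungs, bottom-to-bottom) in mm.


A ladder. The rung spacing is 256 mm.

Two tall 37×70 posts with 8 short bars between them — a ladder. Adjacent rungs sit at z = 208 and z = 464, so the spacing is 464 − 208 = 256 mm.


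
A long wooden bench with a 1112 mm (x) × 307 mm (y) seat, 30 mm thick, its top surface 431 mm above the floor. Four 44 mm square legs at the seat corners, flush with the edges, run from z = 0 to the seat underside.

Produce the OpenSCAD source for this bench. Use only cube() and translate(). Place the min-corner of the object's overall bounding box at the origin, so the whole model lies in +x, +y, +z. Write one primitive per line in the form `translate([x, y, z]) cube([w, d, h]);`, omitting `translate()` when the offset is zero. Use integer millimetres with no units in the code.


translate([0, 0, 401]) cube([1112, 307, 30]);
cube([44, 44, 401]);
translate([0, 263, 0]) cube([44, 44, 401]);
translate([1068, 0, 0]) cube([44, 44, 401]);
translate([1068, 263, 0]) cube([44, 44, 401]);


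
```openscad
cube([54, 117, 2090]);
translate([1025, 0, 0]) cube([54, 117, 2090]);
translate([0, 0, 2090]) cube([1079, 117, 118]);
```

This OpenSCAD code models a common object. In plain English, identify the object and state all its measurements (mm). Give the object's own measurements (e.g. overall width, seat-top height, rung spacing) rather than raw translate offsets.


A door frame. The clear opening is 971 mm wide and 2090 mm high. Two 54 mm wide jambs, 117 mm deep, stand either side of the opening from the floor to the top of the opening. A 118 mm thick head sits across the top of both jambs, spanning the full outside width of the frame.


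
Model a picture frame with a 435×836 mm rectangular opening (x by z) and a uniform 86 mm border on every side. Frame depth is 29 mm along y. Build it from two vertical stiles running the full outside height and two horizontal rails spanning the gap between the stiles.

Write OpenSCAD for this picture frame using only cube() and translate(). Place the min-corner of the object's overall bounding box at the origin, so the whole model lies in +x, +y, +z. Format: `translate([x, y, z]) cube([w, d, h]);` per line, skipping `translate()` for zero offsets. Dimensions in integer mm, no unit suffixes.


cube([86, 29, 1008]);
translate([521, 0, 0]) cube([86, 29, 1008]);
translate([86, 0, 0]) cube([435, 29, 86]);
translate([86, 0, 922]) cube([435, 29, 86]);


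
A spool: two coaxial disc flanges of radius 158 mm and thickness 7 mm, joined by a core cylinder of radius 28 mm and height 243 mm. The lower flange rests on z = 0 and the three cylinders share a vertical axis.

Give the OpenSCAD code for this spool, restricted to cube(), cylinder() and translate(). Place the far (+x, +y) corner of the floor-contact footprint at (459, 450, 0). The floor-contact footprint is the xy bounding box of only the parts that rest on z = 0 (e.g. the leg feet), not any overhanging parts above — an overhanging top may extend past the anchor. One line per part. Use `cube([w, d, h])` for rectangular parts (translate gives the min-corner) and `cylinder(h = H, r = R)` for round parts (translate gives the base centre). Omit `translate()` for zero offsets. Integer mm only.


translate([301, 292, 0]) cylinder(h = 7, r = 158);
translate([301, 292, 7]) cylinder(h = 243, r = 28);
translate([301, 292, 250]) cylinder(h = 7, r = 158);


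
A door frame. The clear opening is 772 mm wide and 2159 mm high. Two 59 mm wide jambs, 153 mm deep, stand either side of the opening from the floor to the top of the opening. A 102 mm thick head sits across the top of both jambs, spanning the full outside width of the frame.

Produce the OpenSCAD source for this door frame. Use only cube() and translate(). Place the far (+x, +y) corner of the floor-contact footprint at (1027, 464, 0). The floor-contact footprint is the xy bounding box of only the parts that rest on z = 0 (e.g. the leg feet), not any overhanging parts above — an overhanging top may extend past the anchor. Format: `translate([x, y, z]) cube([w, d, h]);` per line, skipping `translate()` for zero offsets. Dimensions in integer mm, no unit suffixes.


translate([137, 311, 0]) cube([59, 153, 2159]);
translate([968, 311, 0]) cube([59, 153, 2159]);
translate([137, 311, 2159]) cube([890, 153, 102]);


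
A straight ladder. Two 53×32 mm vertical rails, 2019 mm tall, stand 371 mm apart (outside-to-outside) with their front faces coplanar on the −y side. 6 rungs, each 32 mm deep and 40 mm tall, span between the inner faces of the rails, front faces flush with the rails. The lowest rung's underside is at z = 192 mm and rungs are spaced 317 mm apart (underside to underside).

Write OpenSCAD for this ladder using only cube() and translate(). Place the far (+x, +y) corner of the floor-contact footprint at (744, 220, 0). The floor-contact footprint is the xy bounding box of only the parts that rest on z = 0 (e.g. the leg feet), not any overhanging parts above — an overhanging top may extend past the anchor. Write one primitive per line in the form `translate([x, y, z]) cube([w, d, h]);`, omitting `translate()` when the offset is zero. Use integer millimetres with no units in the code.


translate([373, 188, 0]) cube([53, 32, 2019]);
translate([691, 188, 0]) cube([53, 32, 2019]);
translate([426, 188, 192]) cube([265, 32, 40]);
translate([426, 188, 509]) cube([265, 32, 40]);
translate([426, 188, 826]) cube([265, 32, 40]);
translate([426, 188, 1143]) cube([265, 32, 40]);
translate([426, 188, 1460]) cube([265, 32, 40]);
translate([426, 188, 1777]) cube([265, 32, 40]);


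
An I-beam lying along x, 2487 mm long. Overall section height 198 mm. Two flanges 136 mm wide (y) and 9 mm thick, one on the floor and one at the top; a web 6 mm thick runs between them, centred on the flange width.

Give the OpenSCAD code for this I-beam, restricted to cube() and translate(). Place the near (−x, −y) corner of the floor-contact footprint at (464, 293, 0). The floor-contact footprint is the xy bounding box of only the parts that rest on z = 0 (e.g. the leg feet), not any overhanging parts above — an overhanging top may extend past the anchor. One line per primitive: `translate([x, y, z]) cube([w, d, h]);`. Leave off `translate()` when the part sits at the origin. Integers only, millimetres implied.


translate([464, 293, 0]) cube([2487, 136, 9]);
translate([464, 358, 9]) cube([2487, 6, 180]);
translate([464, 293, 189]) cube([2487, 136, 9]);


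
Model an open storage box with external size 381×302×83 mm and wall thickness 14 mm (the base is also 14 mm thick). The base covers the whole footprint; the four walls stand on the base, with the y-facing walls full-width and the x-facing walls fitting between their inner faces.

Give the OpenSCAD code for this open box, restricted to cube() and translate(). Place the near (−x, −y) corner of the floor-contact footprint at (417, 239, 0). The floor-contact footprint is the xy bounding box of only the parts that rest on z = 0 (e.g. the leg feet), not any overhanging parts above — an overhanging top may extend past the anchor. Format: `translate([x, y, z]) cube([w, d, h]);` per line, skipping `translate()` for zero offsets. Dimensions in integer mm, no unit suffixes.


translate([417, 239, 0]) cube([381, 302, 14]);
translate([417, 239, 14]) cube([381, 14, 69]);
translate([417, 527, 14]) cube([381, 14, 69]);
translate([417, 253, 14]) cube([14, 274, 69]);
translate([784, 253, 14]) cube([14, 274, 69]);


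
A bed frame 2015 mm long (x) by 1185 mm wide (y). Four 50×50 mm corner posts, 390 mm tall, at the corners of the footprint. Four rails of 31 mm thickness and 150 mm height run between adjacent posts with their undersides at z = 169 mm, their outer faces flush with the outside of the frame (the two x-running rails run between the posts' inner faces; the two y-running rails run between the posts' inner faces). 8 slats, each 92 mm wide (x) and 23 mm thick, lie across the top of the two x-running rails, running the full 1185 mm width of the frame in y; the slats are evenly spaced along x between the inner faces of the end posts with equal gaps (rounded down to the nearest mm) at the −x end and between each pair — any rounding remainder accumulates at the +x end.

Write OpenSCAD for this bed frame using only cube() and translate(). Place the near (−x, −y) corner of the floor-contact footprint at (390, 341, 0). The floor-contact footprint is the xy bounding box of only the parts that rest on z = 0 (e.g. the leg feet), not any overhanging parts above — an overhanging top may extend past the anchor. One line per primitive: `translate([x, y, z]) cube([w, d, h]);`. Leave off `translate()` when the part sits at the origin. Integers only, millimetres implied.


translate([390, 341, 0]) cube([50, 50, 390]);
translate([390, 1476, 0]) cube([50, 50, 390]);
translate([2355, 341, 0]) cube([50, 50, 390]);
translate([2355, 1476, 0]) cube([50, 50, 390]);
translate([440, 341, 169]) cube([1915, 31, 150]);
translate([440, 1495, 169]) cube([1915, 31, 150]);
translate([390, 391, 169]) cube([31, 1085, 150]);
translate([2374, 391, 169]) cube([31, 1085, 150]);
translate([571, 341, 319]) cube([92, 1185, 23]);
translate([794, 341, 319]) cube([92, 1185, 23]);
translate([1017, 341, 319]) cube([92, 1185, 23]);
translate([1240, 341, 319]) cube([92, 1185, 23]);
translate([1463, 341, 319]) cube([92, 1185, 23]);
translate([1686, 341, 319]) cube([92, 1185, 23]);
translate([1909, 341, 319]) cube([92, 1185, 23]);
translate([2132, 341, 319]) cube([92, 1185, 23]);


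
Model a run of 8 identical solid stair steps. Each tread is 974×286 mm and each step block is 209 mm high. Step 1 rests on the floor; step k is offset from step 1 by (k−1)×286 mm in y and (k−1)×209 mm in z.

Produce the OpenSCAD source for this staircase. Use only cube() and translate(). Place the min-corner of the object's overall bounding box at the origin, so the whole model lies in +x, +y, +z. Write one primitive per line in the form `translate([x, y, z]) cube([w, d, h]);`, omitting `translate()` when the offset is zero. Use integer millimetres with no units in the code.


cube([974, 286, 209]);
translate([0, 286, 209]) cube([974, 286, 209]);
translate([0, 572, 418]) cube([974, 286, 209]);
translate([0, 858, 627]) cube([974, 286, 209]);
translate([0, 1144, 836]) cube([974, 286, 209]);
translate([0, 1430, 1045]) cube([974, 286, 209]);
translate([0, 1716, 1254]) cube([974, 286, 209]);
translate([0, 2002, 1463]) cube([974, 286, 209]);


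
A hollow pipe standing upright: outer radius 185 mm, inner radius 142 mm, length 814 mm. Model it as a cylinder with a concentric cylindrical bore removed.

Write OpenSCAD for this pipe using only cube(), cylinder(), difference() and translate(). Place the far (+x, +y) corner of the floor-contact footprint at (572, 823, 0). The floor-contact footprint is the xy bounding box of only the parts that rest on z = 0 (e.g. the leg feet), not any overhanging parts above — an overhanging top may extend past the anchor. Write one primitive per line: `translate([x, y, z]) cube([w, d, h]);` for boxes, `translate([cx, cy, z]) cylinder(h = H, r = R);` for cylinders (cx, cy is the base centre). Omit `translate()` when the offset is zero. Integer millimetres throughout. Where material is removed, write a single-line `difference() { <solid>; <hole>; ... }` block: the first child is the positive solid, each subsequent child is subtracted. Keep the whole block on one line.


difference() { translate([387, 638, 0]) cylinder(h = 814, r = 185); translate([387, 638, 0]) cylinder(h = 814, r = 142); }


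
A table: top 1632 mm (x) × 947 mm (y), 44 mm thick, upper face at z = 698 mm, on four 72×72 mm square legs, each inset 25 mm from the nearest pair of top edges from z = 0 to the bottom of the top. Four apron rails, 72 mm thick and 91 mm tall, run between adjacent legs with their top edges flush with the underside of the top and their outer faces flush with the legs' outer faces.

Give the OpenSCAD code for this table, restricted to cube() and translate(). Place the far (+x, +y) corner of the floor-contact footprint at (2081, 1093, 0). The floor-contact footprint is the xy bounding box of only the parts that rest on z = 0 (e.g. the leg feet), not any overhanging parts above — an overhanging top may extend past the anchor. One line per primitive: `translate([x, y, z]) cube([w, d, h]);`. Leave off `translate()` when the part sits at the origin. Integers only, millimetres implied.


// leg_h = 698 - 44 = 654
// apron z = 654 - 91 = 563
translate([474, 171, 654]) cube([1632, 947, 44]);
translate([499, 196, 0]) cube([72, 72, 654]);
translate([2009, 196, 0]) cube([72, 72, 654]);
translate([499, 1021, 0]) cube([72, 72, 654]);
translate([2009, 1021, 0]) cube([72, 72, 654]);
translate([571, 196, 563]) cube([1438, 72, 91]);
translate([571, 1021, 563]) cube([1438, 72, 91]);
translate([499, 268, 563]) cube([72, 753, 91]);
translate([2009, 268, 563]) cube([72, 753, 91]);


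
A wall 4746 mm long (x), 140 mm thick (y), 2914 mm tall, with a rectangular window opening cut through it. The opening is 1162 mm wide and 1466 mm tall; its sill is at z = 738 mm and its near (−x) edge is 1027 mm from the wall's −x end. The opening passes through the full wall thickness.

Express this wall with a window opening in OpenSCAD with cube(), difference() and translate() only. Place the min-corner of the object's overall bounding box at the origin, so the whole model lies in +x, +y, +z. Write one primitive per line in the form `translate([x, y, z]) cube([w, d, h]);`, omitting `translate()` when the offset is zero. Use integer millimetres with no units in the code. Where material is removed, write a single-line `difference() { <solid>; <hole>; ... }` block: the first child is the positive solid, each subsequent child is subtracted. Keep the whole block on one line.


difference() { cube([4746, 140, 2914]); translate([1027, 0, 738]) cube([1162, 140, 1466]); }


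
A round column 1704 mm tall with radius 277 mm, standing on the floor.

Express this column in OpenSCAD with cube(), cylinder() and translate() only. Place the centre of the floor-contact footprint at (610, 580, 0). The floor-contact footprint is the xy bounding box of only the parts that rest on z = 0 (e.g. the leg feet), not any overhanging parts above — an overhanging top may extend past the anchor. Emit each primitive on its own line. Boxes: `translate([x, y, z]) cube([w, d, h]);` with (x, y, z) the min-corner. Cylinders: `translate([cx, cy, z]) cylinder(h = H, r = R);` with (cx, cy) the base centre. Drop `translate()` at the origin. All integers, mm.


translate([610, 580, 0]) cylinder(h = 1704, r = 277);


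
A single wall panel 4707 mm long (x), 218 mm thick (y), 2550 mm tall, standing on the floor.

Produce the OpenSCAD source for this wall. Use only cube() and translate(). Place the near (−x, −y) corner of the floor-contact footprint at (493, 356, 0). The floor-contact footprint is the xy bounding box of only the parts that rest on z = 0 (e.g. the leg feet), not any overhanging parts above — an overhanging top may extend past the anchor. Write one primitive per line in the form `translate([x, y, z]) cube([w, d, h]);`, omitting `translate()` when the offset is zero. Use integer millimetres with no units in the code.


translate([493, 356, 0]) cube([4707, 218, 2550]);


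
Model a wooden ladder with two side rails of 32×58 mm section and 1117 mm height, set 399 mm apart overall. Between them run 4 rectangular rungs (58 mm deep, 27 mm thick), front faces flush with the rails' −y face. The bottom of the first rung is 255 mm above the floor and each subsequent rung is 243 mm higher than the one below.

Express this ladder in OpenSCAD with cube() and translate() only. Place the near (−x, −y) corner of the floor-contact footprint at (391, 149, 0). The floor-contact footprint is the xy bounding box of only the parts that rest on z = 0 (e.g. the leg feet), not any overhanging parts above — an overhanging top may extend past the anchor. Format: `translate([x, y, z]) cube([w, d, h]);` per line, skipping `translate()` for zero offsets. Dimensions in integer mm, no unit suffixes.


translate([391, 149, 0]) cube([32, 58, 1117]);
translate([758, 149, 0]) cube([32, 58, 1117]);
translate([423, 149, 255]) cube([335, 58, 27]);
translate([423, 149, 498]) cube([335, 58, 27]);
translate([423, 149, 741]) cube([335, 58, 27]);
translate([423, 149, 984]) cube([335, 58, 27]);


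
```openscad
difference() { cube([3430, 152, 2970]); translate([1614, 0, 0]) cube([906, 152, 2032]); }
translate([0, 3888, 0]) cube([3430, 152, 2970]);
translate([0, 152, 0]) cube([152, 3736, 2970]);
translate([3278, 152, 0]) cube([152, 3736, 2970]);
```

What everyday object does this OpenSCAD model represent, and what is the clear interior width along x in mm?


A single room. The interior width is 3126 mm.

Four walls enclosing a rectangle with a door in the front wall — a room. Outside width 3430 minus two 152 mm walls gives 3126 mm.


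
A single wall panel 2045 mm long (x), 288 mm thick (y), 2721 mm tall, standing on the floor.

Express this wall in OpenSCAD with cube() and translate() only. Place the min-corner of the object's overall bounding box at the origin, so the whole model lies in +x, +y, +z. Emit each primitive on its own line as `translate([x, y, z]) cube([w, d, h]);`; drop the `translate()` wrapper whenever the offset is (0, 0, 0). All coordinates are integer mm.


cube([2045, 288, 2721]);


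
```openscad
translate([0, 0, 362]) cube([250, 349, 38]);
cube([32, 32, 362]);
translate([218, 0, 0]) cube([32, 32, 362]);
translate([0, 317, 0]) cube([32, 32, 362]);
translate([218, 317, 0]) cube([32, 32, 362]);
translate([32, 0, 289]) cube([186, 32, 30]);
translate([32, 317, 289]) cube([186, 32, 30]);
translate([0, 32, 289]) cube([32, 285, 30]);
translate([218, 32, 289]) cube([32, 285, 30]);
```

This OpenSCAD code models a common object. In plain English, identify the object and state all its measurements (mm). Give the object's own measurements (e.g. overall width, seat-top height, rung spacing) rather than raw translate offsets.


A simple wooden stool: a rectangular seat 250 mm (x) by 349 mm (y), 38 mm thick, top face at z = 400 mm, on four square legs, each 32×32 mm in cross-section. The legs rest on z = 0, each flush with a corner of the seat. Four stretchers, 32 mm wide and 30 mm tall, connect adjacent legs with their undersides at z = 289 mm, each running between the inner faces of the legs it joins and aligned with the legs' outer faces on the other axis.


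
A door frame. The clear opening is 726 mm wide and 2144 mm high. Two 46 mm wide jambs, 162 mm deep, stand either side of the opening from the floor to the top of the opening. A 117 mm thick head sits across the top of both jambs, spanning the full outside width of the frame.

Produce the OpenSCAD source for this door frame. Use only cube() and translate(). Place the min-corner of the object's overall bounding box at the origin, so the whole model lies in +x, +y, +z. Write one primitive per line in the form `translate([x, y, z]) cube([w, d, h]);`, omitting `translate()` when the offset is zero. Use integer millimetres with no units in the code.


cube([46, 162, 2144]);
translate([772, 0, 0]) cube([46, 162, 2144]);
translate([0, 0, 2144]) cube([818, 162, 117]);


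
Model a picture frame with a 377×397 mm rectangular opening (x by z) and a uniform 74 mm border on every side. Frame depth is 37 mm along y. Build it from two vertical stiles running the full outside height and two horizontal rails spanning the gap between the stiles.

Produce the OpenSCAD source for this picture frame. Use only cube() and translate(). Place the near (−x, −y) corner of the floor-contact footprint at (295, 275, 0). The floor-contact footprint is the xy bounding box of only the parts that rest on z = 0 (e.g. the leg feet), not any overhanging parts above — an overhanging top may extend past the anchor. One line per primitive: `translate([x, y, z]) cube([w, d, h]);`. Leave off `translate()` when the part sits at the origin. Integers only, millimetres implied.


translate([295, 275, 0]) cube([74, 37, 545]);
translate([746, 275, 0]) cube([74, 37, 545]);
translate([369, 275, 0]) cube([377, 37, 74]);
translate([369, 275, 471]) cube([377, 37, 74]);


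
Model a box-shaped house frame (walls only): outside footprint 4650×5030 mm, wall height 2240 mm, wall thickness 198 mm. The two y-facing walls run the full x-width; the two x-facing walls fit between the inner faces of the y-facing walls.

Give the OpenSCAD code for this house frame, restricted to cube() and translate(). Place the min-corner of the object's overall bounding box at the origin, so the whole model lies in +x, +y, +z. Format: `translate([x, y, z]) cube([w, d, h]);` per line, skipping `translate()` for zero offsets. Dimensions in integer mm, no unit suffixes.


cube([4650, 198, 2240]);
translate([0, 4832, 0]) cube([4650, 198, 2240]);
translate([0, 198, 0]) cube([198, 4634, 2240]);
translate([4452, 198, 0]) cube([198, 4634, 2240]);


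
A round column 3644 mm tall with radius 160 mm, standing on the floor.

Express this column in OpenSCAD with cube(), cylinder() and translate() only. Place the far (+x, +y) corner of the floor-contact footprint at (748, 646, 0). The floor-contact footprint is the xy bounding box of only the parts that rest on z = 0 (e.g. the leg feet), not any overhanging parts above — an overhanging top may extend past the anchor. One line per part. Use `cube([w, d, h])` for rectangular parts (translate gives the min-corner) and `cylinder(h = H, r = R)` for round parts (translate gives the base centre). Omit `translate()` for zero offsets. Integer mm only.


translate([588, 486, 0]) cylinder(h = 3644, r = 160);


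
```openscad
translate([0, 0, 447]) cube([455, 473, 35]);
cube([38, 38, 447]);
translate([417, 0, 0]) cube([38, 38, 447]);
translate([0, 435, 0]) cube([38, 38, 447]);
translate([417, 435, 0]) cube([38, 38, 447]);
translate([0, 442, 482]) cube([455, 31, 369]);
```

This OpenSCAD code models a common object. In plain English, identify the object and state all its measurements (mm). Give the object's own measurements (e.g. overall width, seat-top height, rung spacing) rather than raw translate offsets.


A chair. The seat is a 455×473×35 mm slab with its top at z = 482 mm, on four 38×38 mm corner legs (flush with the seat edges, standing on z = 0). A flat backrest 31 mm thick, 369 mm tall, spans the full seat width and rises from the seat top along its +y edge, rear face flush with the rear of the seat.


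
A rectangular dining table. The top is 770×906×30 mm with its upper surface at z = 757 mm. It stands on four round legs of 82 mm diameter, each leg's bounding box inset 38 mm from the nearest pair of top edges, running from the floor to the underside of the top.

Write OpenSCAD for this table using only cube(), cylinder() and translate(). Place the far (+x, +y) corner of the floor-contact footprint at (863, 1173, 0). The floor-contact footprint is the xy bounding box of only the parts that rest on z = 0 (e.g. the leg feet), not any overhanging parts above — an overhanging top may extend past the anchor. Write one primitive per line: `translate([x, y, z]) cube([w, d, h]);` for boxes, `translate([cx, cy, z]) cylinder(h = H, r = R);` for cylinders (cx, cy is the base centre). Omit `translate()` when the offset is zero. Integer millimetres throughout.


// leg_h = 757 - 30 = 727
translate([131, 305, 727]) cube([770, 906, 30]);
translate([210, 384, 0]) cylinder(h = 727, r = 41);
translate([822, 384, 0]) cylinder(h = 727, r = 41);
translate([210, 1132, 0]) cylinder(h = 727, r = 41);
translate([822, 1132, 0]) cylinder(h = 727, r = 41);


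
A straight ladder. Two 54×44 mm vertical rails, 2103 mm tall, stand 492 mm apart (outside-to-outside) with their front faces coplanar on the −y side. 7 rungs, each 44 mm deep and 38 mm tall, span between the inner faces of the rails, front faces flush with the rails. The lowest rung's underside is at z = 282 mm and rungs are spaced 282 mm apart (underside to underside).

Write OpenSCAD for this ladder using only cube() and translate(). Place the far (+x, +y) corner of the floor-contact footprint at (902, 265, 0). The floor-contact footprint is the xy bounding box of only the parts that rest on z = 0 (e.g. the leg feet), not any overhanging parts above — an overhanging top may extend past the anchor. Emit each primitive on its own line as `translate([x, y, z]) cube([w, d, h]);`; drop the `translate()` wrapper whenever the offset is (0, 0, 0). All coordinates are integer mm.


// rung span = 492 - 2*54 = 384
// rung[k] z = 282 + k*282
translate([410, 221, 0]) cube([54, 44, 2103]);
translate([848, 221, 0]) cube([54, 44, 2103]);
translate([464, 221, 282]) cube([384, 44, 38]);
translate([464, 221, 564]) cube([384, 44, 38]);
translate([464, 221, 846]) cube([384, 44, 38]);
translate([464, 221, 1128]) cube([384, 44, 38]);
translate([464, 221, 1410]) cube([384, 44, 38]);
translate([464, 221, 1692]) cube([384, 44, 38]);
translate([464, 221, 1974]) cube([384, 44, 38]);


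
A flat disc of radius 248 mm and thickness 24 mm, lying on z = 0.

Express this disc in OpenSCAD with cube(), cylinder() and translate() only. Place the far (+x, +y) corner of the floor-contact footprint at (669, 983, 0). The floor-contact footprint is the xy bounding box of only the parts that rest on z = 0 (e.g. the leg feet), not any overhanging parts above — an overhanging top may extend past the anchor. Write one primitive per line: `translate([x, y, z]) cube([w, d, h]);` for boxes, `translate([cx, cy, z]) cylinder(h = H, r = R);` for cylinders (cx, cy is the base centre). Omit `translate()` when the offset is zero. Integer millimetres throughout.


translate([421, 735, 0]) cylinder(h = 24, r = 248);


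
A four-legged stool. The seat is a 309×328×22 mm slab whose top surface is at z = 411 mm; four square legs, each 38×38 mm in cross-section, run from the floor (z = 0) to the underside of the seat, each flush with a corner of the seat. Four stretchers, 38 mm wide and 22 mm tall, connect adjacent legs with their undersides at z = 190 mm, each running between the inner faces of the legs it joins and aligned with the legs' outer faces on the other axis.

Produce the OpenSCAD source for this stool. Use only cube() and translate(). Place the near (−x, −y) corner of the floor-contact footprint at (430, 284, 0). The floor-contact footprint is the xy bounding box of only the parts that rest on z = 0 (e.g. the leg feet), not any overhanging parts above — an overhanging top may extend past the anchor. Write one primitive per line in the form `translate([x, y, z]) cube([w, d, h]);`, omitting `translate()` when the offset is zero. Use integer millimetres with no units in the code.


translate([430, 284, 389]) cube([309, 328, 22]);
translate([430, 284, 0]) cube([38, 38, 389]);
translate([701, 284, 0]) cube([38, 38, 389]);
translate([430, 574, 0]) cube([38, 38, 389]);
translate([701, 574, 0]) cube([38, 38, 389]);
translate([468, 284, 190]) cube([233, 38, 22]);
translate([468, 574, 190]) cube([233, 38, 22]);
translate([430, 322, 190]) cube([38, 252, 22]);
translate([701, 322, 190]) cube([38, 252, 22]);


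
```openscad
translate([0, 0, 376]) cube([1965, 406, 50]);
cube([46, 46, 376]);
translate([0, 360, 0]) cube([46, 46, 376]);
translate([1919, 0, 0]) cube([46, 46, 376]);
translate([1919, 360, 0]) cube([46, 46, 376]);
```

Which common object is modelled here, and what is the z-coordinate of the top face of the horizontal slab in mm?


A bench. The seat-top height is 426 mm.

A long slab on four corner posts — a bench. The slab sits at z = 376 with thickness 50, so the top is 376 + 50 = 426 mm.


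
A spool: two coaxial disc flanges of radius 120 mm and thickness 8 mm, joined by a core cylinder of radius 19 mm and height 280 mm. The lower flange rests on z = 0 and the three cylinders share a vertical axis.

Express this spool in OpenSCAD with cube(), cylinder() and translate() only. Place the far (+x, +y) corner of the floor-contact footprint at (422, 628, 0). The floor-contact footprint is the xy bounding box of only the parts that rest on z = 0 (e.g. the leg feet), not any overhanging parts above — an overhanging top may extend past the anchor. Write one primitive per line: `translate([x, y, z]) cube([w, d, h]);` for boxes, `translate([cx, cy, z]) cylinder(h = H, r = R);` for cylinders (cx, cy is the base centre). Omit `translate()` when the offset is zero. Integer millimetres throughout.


translate([302, 508, 0]) cylinder(h = 8, r = 120);
translate([302, 508, 8]) cylinder(h = 280, r = 19);
translate([302, 508, 288]) cylinder(h = 8, r = 120);


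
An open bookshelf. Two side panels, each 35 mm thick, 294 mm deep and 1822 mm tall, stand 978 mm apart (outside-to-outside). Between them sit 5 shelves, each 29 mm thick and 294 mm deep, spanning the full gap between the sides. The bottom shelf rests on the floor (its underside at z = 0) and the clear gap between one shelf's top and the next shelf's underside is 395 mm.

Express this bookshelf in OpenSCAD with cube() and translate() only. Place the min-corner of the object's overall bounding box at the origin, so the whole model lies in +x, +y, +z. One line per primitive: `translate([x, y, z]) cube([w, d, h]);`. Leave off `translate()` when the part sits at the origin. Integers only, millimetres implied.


cube([35, 294, 1822]);
translate([943, 0, 0]) cube([35, 294, 1822]);
translate([35, 0, 0]) cube([908, 294, 29]);
translate([35, 0, 424]) cube([908, 294, 29]);
translate([35, 0, 848]) cube([908, 294, 29]);
translate([35, 0, 1272]) cube([908, 294, 29]);
translate([35, 0, 1696]) cube([908, 294, 29]);


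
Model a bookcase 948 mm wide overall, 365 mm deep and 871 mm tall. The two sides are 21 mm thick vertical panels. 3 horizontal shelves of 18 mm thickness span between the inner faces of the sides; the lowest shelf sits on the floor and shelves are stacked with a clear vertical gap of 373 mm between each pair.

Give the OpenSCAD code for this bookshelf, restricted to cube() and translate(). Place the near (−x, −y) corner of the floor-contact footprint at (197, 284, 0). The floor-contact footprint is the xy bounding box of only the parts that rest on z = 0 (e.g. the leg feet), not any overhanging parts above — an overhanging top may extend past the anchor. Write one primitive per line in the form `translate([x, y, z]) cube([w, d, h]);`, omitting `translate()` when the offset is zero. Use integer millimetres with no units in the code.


translate([197, 284, 0]) cube([21, 365, 871]);
translate([1124, 284, 0]) cube([21, 365, 871]);
translate([218, 284, 0]) cube([906, 365, 18]);
translate([218, 284, 391]) cube([906, 365, 18]);
translate([218, 284, 782]) cube([906, 365, 18]);


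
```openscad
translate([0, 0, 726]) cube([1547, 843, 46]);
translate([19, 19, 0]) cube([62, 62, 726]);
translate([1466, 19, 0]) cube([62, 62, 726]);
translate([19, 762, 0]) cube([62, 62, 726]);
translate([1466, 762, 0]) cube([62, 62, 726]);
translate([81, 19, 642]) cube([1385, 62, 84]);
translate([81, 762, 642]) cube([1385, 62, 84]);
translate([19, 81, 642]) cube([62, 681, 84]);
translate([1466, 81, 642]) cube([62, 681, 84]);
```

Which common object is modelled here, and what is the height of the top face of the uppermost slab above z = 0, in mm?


A table. The table height is 772 mm.

A 1547×843×46 slab sits at z = 726 on four 62 mm square posts — a table. The top surface is at 726 + 46 = 772 mm.


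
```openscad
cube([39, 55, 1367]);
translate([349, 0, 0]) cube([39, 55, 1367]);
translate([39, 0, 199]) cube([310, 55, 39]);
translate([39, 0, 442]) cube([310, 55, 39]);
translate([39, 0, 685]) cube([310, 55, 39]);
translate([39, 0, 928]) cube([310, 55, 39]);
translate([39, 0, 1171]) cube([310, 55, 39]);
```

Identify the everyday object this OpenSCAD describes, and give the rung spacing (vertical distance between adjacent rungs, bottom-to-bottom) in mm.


A ladder. The rung spacing is 243 mm.

Two tall 39×55 posts with 5 short bars between them — a ladder. Adjacent rungs sit at z = 199 and z = 442, so the spacing is 442 − 199 = 243 mm.


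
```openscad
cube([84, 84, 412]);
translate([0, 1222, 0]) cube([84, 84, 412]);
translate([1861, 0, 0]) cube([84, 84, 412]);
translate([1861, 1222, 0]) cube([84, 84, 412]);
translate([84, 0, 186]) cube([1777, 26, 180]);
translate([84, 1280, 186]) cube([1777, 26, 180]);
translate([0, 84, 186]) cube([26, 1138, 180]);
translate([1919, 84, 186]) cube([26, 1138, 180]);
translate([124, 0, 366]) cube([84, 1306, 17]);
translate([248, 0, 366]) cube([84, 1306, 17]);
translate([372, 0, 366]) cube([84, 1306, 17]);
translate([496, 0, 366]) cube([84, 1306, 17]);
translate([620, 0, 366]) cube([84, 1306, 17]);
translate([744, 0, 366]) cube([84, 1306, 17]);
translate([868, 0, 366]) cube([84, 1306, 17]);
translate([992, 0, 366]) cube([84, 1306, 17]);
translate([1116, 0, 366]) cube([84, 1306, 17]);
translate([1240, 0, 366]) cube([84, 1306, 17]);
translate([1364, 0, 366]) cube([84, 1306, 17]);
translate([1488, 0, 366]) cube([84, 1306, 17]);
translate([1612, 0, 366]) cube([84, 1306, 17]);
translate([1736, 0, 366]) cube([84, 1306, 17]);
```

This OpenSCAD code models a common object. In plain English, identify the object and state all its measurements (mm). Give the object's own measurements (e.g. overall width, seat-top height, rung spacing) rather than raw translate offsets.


A bed frame 1945 mm long (x) by 1306 mm wide (y). Four 84×84 mm corner posts, 412 mm tall, at the corners of the footprint. Four rails of 26 mm thickness and 180 mm height run between adjacent posts with their undersides at z = 186 mm, their outer faces flush with the outside of the frame (the two x-running rails run between the posts' inner faces; the two y-running rails run between the posts' inner faces). 14 slats, each 84 mm wide (x) and 17 mm thick, lie across the top of the two x-running rails, running the full 1306 mm width of the frame in y; along x they sit between the end posts with a 40 mm gap after the −x posts and between neighbouring slats, leaving 41 mm before the +x posts.


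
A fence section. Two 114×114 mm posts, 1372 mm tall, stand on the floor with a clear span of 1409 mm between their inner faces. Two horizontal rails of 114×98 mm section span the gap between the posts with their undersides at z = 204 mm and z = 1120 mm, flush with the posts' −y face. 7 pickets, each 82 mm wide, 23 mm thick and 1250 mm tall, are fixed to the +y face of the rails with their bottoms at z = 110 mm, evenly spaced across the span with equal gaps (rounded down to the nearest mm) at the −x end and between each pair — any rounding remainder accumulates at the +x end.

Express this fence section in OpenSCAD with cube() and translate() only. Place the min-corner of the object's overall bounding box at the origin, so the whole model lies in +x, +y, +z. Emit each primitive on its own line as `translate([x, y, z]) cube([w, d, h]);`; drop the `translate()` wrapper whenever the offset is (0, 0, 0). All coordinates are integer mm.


cube([114, 114, 1372]);
translate([1523, 0, 0]) cube([114, 114, 1372]);
translate([114, 0, 204]) cube([1409, 114, 98]);
translate([114, 0, 1120]) cube([1409, 114, 98]);
translate([218, 114, 110]) cube([82, 23, 1250]);
translate([404, 114, 110]) cube([82, 23, 1250]);
translate([590, 114, 110]) cube([82, 23, 1250]);
translate([776, 114, 110]) cube([82, 23, 1250]);
translate([962, 114, 110]) cube([82, 23, 1250]);
translate([1148, 114, 110]) cube([82, 23, 1250]);
translate([1334, 114, 110]) cube([82, 23, 1250]);


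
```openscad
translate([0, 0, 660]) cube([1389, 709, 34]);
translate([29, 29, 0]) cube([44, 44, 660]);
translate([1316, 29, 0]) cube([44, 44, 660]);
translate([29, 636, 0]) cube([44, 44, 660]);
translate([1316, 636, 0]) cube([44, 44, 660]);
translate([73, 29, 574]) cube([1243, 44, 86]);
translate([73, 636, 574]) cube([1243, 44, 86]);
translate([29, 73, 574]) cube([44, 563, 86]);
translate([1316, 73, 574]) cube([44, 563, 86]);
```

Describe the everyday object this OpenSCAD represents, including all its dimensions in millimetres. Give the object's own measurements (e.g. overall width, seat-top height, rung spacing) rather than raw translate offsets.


A table: top 1389 mm (x) × 709 mm (y), 34 mm thick, upper face at z = 694 mm, on four 44×44 mm square legs, each inset 29 mm from the nearest pair of top edges from z = 0 to the bottom of the top. Four apron rails, 44 mm thick and 86 mm tall, run between adjacent legs with their top edges flush with the underside of the top and their outer faces flush with the legs' outer faces.


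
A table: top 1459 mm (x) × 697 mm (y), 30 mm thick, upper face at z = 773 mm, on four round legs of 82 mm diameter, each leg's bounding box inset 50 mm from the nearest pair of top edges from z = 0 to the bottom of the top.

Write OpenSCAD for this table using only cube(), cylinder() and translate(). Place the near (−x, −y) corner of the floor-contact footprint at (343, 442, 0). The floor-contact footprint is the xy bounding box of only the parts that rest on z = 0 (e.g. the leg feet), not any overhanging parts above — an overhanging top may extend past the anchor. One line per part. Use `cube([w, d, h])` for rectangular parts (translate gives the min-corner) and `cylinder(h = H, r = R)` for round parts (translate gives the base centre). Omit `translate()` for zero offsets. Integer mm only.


translate([293, 392, 743]) cube([1459, 697, 30]);
translate([384, 483, 0]) cylinder(h = 743, r = 41);
translate([1661, 483, 0]) cylinder(h = 743, r = 41);
translate([384, 998, 0]) cylinder(h = 743, r = 41);
translate([1661, 998, 0]) cylinder(h = 743, r = 41);


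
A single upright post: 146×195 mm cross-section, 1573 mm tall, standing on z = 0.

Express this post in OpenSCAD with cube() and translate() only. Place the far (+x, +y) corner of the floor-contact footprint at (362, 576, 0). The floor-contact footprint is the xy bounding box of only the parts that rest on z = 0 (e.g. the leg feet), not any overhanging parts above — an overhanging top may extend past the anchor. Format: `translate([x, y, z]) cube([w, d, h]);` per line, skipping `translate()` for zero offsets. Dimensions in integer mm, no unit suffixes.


translate([216, 381, 0]) cube([146, 195, 1573]);


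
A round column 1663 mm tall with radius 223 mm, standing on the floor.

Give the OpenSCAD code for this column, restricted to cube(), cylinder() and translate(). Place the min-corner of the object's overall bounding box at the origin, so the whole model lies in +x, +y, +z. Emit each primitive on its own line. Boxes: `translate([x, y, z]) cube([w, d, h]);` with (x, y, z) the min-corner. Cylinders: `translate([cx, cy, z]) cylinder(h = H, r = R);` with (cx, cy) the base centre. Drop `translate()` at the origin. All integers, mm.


translate([223, 223, 0]) cylinder(h = 1663, r = 223);
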